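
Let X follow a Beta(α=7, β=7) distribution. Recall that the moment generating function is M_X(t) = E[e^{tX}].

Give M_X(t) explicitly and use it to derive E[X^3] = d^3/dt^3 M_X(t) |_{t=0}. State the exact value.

M_X(t) = ₁F₁(7; 14; t)
M^(3)(t) = 3*₁F₁(10; 17; t)/20

E[X^3] = M^(3)(0) = 3/20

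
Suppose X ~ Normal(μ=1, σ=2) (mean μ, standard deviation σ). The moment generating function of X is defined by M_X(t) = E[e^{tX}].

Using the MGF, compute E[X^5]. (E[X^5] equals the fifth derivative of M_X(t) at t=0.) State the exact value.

M_X(t) = e^(2*t^2 + t)
dM/dt = 4*t*e^(t)*e^(2*t^2) + e^(t)*e^(2*t^2)
d^2M/dt^2 = 16*t^2*e^(t)*e^(2*t^2) + 8*t*e^(t)*e^(2*t^2) + 5*e^(t)*e^(2*t^2)
d^3M/dt^3 = 64*t^3*e^(t)*e^(2*t^2) + 48*t^2*e^(t)*e^(2*t^2) + 60*t*e^(t)*e^(2*t^2) + 13*e^(t)*e^(2*t^2)
d^4M/dt^4 = 256*t^4*e^(t)*e^(2*t^2) + 256*t^3*e^(t)*e^(2*t^2) + 480*t^2*e^(t)*e^(2*t^2) + 208*t*e^(t)*e^(2*t^2) + 73*e^(t)*e^(2*t^2)
d^5M/dt^5 = 1024*t^5*e^(t)*e^(2*t^2) + 1280*t^4*e^(t)*e^(2*t^2) + 3200*t^3*e^(t)*e^(2*t^2) + 2080*t^2*e^(t)*e^(2*t^2) + 1460*t*e^(t)*e^(2*t^2) + 281*e^(t)*e^(2*t^2)

E[X^5] = d^5M/dt^5 |_{t=0} = 281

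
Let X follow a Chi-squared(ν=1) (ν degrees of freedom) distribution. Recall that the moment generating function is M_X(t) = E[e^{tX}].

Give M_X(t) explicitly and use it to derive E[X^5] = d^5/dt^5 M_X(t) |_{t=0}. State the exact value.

M_X(t) = 1/√(1 - 2*t)
M′(t) = -1/(2*t*√(1 - 2*t) - √(1 - 2*t))
M′′(t) = 3/(4*t^2*√(1 - 2*t) - 4*t*√(1 - 2*t) + √(1 - 2*t))
M′′′(t) = -15/(8*t^3*√(1 - 2*t) - 12*t^2*√(1 - 2*t) + 6*t*√(1 - 2*t) - √(1 - 2*t))
M′′′′(t) = 105/(16*t^4*√(1 - 2*t) - 32*t^3*√(1 - 2*t) + 24*t^2*√(1 - 2*t) - 8*t*√(1 - 2*t) + √(1 - 2*t))
M′′′′′(t) = -945/(32*t^5*√(1 - 2*t) - 80*t^4*√(1 - 2*t) + 80*t^3*√(1 - 2*t) - 40*t^2*√(1 - 2*t) + 10*t*√(1 - 2*t) - √(1 - 2*t))

E[X^5] = M′′′′′(0) = 945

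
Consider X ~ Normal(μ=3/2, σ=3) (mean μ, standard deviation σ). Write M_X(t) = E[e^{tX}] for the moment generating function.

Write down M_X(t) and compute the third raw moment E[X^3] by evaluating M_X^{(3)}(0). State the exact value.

M_X(t) = e^(9*t^2/2 + 3*t/2)
M′(t) = 9*t*e^(3*t/2)*e^(9*t^2/2) + 3*e^(3*t/2)*e^(9*t^2/2)/2
M′′(t) = 81*t^2*e^(3*t/2)*e^(9*t^2/2) + 27*t*e^(3*t/2)*e^(9*t^2/2) + 45*e^(3*t/2)*e^(9*t^2/2)/4
M′′′(t) = 729*t^3*e^(3*t/2)*e^(9*t^2/2) + 729*t^2*e^(3*t/2)*e^(9*t^2/2)/2 + 1215*t*e^(3*t/2)*e^(9*t^2/2)/4 + 351*e^(3*t/2)*e^(9*t^2/2)/8

E[X^3] = M′′′(0) = 351/8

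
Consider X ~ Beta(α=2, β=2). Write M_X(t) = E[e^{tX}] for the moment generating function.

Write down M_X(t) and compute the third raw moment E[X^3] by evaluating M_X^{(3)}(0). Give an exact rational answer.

E[X^3] = d^3M/dt^3 |_{t=0} = 1/5

M_X(t) = ₁F₁(2; 4; t)
dM/dt = ₁F₁(3; 5; t)/2
d^2M/dt^2 = 3*₁F₁(4; 6; t)/10
d^3M/dt^3 = ₁F₁(5; 7; t)/5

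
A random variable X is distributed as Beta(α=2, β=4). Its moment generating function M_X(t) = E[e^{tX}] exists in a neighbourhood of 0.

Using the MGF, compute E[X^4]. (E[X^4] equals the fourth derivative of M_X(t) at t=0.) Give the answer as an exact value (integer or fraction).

M_X(t) = ₁F₁(2; 6; t)
D^4[M](t) = 5*₁F₁(6; 10; t)/126

E[X^4] = D^4[M](0) = 5/126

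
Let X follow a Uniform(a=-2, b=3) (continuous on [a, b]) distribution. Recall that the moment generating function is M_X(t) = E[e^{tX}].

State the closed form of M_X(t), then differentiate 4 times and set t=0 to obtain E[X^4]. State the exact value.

E[X^4] = M^(4)(0) = 11

M_X(t) = (e^(3*t) - e^(-2*t))/(5*t)
M^(4)(t) = (81*t^4*e^(5*t) - 16*t^4 - 108*t^3*e^(5*t) - 32*t^3 + 108*t^2*e^(5*t) - 48*t^2 - 72*t*e^(5*t) - 48*t + 24*e^(5*t) - 24)*e^(-2*t)/(5*t^5)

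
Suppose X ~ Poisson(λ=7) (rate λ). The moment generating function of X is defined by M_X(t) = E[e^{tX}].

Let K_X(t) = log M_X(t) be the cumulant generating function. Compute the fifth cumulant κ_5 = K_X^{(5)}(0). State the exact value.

M_X(t) = e^(7*e^(t) - 7)
K_X(t) = log M_X(t) = 7*e^(t) - 7
dK/dt = 7*e^(t)
d^2K/dt^2 = 7*e^(t)
d^3K/dt^3 = 7*e^(t)
d^4K/dt^4 = 7*e^(t)
d^5K/dt^5 = 7*e^(t)

κ_5 = d^5K/dt^5 |_{t=0} = 7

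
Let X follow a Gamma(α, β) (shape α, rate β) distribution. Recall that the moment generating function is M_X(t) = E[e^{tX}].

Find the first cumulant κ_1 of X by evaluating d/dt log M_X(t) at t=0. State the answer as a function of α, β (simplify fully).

M_X(t) = (β/(β - t))^α
K_X(t) = log M_X(t) = α*(log(β) - log(β - t))
dK/dt = -α/(-β + t)

κ_1 = dK/dt |_{t=0} = α/β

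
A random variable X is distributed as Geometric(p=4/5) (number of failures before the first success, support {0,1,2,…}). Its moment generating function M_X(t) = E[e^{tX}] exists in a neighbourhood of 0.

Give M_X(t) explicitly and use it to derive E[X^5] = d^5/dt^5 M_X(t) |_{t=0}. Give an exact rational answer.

M_X(t) = 4/(5*(1 - e^(t)/5))
D^5[M](t) = (4*e^(5*t) + 520*e^(4*t) + 6600*e^(3*t) + 13000*e^(2*t) + 2500*e^(t))/(e^(6*t) - 30*e^(5*t) + 375*e^(4*t) - 2500*e^(3*t) + 9375*e^(2*t) - 18750*e^(t) + 15625)

E[X^5] = D^5[M](0) = 707/128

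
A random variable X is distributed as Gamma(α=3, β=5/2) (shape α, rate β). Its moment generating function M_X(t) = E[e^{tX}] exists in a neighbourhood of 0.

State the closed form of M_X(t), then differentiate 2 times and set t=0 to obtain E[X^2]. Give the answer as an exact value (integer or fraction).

E[X^2] = d^2M/dt^2 |_{t=0} = 48/25

M_X(t) = 125/(8*(5/2 - t)^3)
dM/dt = 750/(16*t^4 - 160*t^3 + 600*t^2 - 1000*t + 625)
d^2M/dt^2 = -6000/(32*t^5 - 400*t^4 + 2000*t^3 - 5000*t^2 + 6250*t - 3125)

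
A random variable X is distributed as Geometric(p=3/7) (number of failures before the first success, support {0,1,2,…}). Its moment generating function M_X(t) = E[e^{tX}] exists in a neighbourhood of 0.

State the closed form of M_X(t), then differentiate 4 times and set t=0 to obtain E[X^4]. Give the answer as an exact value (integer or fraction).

E[X^4] = D^4[M](0) = 5060/27

M_X(t) = 3/(7*(1 - 4*e^(t)/7))
D^4[M](t) = (-768*e^(4*t) - 14784*e^(3*t) - 25872*e^(2*t) - 4116*e^(t))/(1024*e^(5*t) - 8960*e^(4*t) + 31360*e^(3*t) - 54880*e^(2*t) + 48020*e^(t) - 16807)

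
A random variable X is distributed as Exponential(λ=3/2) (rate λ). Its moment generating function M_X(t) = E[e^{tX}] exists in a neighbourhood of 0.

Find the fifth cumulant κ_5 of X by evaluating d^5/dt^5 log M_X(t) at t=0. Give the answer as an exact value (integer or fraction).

M_X(t) = 3/(2*(3/2 - t))
K_X(t) = log M_X(t) = -log(3/2 - t) - log(2) + log(3)
K′(t) = -2/(2*t - 3)
K′′(t) = 4/(4*t^2 - 12*t + 9)
K′′′(t) = -16/(8*t^3 - 36*t^2 + 54*t - 27)
K′′′′(t) = 96/(16*t^4 - 96*t^3 + 216*t^2 - 216*t + 81)
K′′′′′(t) = -768/(32*t^5 - 240*t^4 + 720*t^3 - 1080*t^2 + 810*t - 243)

κ_5 = K′′′′′(0) = 256/81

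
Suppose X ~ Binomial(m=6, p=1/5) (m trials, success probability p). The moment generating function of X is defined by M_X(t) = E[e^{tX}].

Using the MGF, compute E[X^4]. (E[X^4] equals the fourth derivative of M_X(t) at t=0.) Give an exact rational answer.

M_X(t) = (e^(t)/5 + 4/5)^6
D^4[M](t) = 1296*e^(6*t)/15625 + 24*e^(5*t)/25 + 12288*e^(4*t)/3125 + 20736*e^(3*t)/3125 + 12288*e^(2*t)/3125 + 6144*e^(t)/15625

E[X^4] = D^4[M](0) = 1992/125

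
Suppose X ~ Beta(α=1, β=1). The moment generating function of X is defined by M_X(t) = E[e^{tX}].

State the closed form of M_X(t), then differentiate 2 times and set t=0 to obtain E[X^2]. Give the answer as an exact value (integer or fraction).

E[X^2] = M′′(0) = 1/3

M_X(t) = ₁F₁(1; 2; t)
M′(t) = ₁F₁(2; 3; t)/2
M′′(t) = ₁F₁(3; 4; t)/3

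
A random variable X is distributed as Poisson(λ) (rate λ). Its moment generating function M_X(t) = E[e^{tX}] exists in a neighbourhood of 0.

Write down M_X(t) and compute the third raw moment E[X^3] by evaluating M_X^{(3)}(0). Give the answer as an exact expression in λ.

E[X^3] = D^3[M](0) = λ*(λ^2 + 3*λ + 1)

M_X(t) = e^(λ*(e^(t) - 1))
D^3[M](t) = (λ^3*e^(3*t)*e^(λ*e^(t)) + 3*λ^2*e^(2*t)*e^(λ*e^(t)) + λ*e^(t)*e^(λ*e^(t)))*e^(-λ)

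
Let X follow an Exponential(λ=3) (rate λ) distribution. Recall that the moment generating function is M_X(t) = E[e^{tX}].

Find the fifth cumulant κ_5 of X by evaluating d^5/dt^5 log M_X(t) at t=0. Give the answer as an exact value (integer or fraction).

M_X(t) = 3/(3 - t)
K_X(t) = log M_X(t) = -log(3 - t) + log(3)
dK/dt = -1/(t - 3)
d^2K/dt^2 = 1/(t^2 - 6*t + 9)
d^3K/dt^3 = -2/(t^3 - 9*t^2 + 27*t - 27)
d^4K/dt^4 = 6/(t^4 - 12*t^3 + 54*t^2 - 108*t + 81)
d^5K/dt^5 = -24/(t^5 - 15*t^4 + 90*t^3 - 270*t^2 + 405*t - 243)

κ_5 = d^5K/dt^5 |_{t=0} = 8/81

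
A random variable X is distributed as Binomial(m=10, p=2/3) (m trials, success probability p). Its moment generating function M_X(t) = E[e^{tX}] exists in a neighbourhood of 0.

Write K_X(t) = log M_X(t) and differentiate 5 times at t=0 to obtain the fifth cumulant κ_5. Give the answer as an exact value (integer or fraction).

κ_5 = K^(5)(0) = 100/81

M_X(t) = (2*e^(t)/3 + 1/3)^10
K_X(t) = log M_X(t) = 10*log(2*e^(t)/3 + 1/3)
K^(5)(t) = (-160*e^(4*t) + 880*e^(3*t) - 440*e^(2*t) + 20*e^(t))/(32*e^(5*t) + 80*e^(4*t) + 80*e^(3*t) + 40*e^(2*t) + 10*e^(t) + 1)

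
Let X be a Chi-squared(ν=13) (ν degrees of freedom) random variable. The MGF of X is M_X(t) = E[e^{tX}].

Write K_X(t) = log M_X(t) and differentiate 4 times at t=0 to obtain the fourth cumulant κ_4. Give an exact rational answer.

M_X(t) = (1 - 2*t)^(-13/2)
K_X(t) = log M_X(t) = -13*log(1 - 2*t)/2
dK/dt = -13/(2*t - 1)
d^2K/dt^2 = 26/(4*t^2 - 4*t + 1)
d^3K/dt^3 = -104/(8*t^3 - 12*t^2 + 6*t - 1)
d^4K/dt^4 = 624/(16*t^4 - 32*t^3 + 24*t^2 - 8*t + 1)

κ_4 = d^4K/dt^4 |_{t=0} = 624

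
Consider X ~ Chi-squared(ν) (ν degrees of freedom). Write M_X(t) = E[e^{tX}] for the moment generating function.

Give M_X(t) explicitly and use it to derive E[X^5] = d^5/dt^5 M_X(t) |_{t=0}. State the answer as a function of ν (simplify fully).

E[X^5] = D^5[M](0) = ν*(ν^4 + 20*ν^3 + 140*ν^2 + 400*ν + 384)

M_X(t) = (1 - 2*t)^(-ν/2)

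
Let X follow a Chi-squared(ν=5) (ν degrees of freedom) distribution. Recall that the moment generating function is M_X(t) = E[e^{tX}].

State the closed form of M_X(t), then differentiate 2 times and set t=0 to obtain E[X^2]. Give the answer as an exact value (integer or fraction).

M_X(t) = (1 - 2*t)^(-5/2)
D^2[M](t) = 35/(16*t^4*√(1 - 2*t) - 32*t^3*√(1 - 2*t) + 24*t^2*√(1 - 2*t) - 8*t*√(1 - 2*t) + √(1 - 2*t))

E[X^2] = D^2[M](0) = 35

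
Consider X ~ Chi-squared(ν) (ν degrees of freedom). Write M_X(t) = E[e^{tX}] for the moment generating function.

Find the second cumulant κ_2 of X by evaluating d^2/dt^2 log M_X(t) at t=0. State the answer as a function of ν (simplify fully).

M_X(t) = (1 - 2*t)^(-ν/2)
K_X(t) = log M_X(t) = -ν*log(1 - 2*t)/2
dK/dt = -ν/(2*t - 1)
d^2K/dt^2 = 2*ν/(4*t^2 - 4*t + 1)

κ_2 = d^2K/dt^2 |_{t=0} = 2*ν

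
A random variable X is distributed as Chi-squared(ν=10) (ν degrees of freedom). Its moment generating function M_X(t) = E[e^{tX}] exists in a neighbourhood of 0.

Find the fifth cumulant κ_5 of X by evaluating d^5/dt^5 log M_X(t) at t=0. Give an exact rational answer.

M_X(t) = (1 - 2*t)^(-5)
K_X(t) = log M_X(t) = -5*log(1 - 2*t)
K^(5)(t) = -3840/(32*t^5 - 80*t^4 + 80*t^3 - 40*t^2 + 10*t - 1)

κ_5 = K^(5)(0) = 3840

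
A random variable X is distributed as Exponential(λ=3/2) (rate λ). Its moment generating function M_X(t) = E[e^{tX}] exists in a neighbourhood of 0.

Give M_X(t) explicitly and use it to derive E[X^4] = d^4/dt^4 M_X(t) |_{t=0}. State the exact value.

E[X^4] = d^4M/dt^4 |_{t=0} = 128/27

M_X(t) = 3/(2*(3/2 - t))
dM/dt = 6/(4*t^2 - 12*t + 9)
d^2M/dt^2 = -24/(8*t^3 - 36*t^2 + 54*t - 27)
d^3M/dt^3 = 144/(16*t^4 - 96*t^3 + 216*t^2 - 216*t + 81)
d^4M/dt^4 = -1152/(32*t^5 - 240*t^4 + 720*t^3 - 1080*t^2 + 810*t - 243)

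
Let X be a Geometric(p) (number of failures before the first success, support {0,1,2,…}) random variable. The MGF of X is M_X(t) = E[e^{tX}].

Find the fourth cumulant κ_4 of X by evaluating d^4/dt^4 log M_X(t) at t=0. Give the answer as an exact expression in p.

κ_4 = K^(4)(0) = (-p^3 + 7*p^2 - 12*p + 6)/p^4

M_X(t) = p/(-(1 - p)*e^(t) + 1)
K_X(t) = log M_X(t) = log(p) - log(-(1 - p)*e^(t) + 1)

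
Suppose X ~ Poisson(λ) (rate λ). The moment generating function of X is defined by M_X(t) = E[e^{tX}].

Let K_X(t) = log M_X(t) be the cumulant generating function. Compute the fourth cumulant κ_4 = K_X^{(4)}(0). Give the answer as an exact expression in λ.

M_X(t) = e^(λ*(e^(t) - 1))
K_X(t) = log M_X(t) = λ*(e^(t) - 1)
D^4[K](t) = λ*e^(t)

κ_4 = D^4[K](0) = λ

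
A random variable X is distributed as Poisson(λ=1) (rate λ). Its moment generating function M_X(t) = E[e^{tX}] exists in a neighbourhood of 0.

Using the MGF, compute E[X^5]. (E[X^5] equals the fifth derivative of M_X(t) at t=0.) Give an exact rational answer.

M_X(t) = e^(e^(t) - 1)
dM/dt = e^(-1)*e^(t)*e^(e^(t))
d^2M/dt^2 = (e^(2*t)*e^(e^(t)) + e^(t)*e^(e^(t)))*e^(-1)
d^3M/dt^3 = (e^(3*t)*e^(e^(t)) + 3*e^(2*t)*e^(e^(t)) + e^(t)*e^(e^(t)))*e^(-1)
d^4M/dt^4 = (e^(4*t)*e^(e^(t)) + 6*e^(3*t)*e^(e^(t)) + 7*e^(2*t)*e^(e^(t)) + e^(t)*e^(e^(t)))*e^(-1)
d^5M/dt^5 = (e^(5*t)*e^(e^(t)) + 10*e^(4*t)*e^(e^(t)) + 25*e^(3*t)*e^(e^(t)) + 15*e^(2*t)*e^(e^(t)) + e^(t)*e^(e^(t)))*e^(-1)

E[X^5] = d^5M/dt^5 |_{t=0} = 52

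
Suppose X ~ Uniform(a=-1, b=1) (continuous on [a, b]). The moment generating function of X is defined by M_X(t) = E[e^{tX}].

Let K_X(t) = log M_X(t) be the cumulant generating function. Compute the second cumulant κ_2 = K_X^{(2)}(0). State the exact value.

M_X(t) = (e^(t) - e^(-t))/(2*t)
K_X(t) = log M_X(t) = -log(t) + log(e^(t) - e^(-t)) - log(2)
D^2[K](t) = (-4*t^2*e^(2*t) + e^(4*t) - 2*e^(2*t) + 1)/(t^2*e^(4*t) - 2*t^2*e^(2*t) + t^2)

κ_2 = D^2[K](0) = 1/3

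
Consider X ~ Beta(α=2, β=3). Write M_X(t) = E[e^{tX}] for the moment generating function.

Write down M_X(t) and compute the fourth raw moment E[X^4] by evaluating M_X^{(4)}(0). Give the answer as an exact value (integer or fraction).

M_X(t) = ₁F₁(2; 5; t)
M′(t) = 2*₁F₁(3; 6; t)/5
M′′(t) = ₁F₁(4; 7; t)/5
M′′′(t) = 4*₁F₁(5; 8; t)/35
M′′′′(t) = ₁F₁(6; 9; t)/14

E[X^4] = M′′′′(0) = 1/14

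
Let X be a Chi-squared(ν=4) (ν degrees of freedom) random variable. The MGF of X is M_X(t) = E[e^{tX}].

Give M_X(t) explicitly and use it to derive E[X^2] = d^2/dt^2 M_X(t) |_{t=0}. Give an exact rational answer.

E[X^2] = d^2M/dt^2 |_{t=0} = 24

M_X(t) = (1 - 2*t)^(-2)
dM/dt = -4/(8*t^3 - 12*t^2 + 6*t - 1)
d^2M/dt^2 = 24/(16*t^4 - 32*t^3 + 24*t^2 - 8*t + 1)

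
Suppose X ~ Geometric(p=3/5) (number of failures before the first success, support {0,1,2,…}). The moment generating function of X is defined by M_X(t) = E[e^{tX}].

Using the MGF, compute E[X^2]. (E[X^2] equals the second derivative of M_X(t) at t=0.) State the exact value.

E[X^2] = M′′(0) = 14/9

M_X(t) = 3/(5*(1 - 2*e^(t)/5))
M′(t) = 6*e^(t)/(4*e^(2*t) - 20*e^(t) + 25)
M′′(t) = (-12*e^(2*t) - 30*e^(t))/(8*e^(3*t) - 60*e^(2*t) + 150*e^(t) - 125)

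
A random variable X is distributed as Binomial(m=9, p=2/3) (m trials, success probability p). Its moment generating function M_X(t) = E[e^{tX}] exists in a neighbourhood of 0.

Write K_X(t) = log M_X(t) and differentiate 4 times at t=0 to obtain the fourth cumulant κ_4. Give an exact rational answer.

κ_4 = D^4[K](0) = -2/3

M_X(t) = (2*e^(t)/3 + 1/3)^9
K_X(t) = log M_X(t) = 9*log(2*e^(t)/3 + 1/3)
D^4[K](t) = (72*e^(3*t) - 144*e^(2*t) + 18*e^(t))/(16*e^(4*t) + 32*e^(3*t) + 24*e^(2*t) + 8*e^(t) + 1)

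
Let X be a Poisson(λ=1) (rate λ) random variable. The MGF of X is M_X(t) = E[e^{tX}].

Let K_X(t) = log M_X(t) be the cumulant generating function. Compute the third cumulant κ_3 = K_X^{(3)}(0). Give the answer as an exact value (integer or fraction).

M_X(t) = e^(e^(t) - 1)
K_X(t) = log M_X(t) = e^(t) - 1
D^3[K](t) = e^(t)

κ_3 = D^3[K](0) = 1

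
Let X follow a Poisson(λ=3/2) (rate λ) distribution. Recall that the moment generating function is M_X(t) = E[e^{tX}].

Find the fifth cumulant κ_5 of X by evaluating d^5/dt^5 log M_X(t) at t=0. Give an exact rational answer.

κ_5 = D^5[K](0) = 3/2

M_X(t) = e^(3*e^(t)/2 - 3/2)
K_X(t) = log M_X(t) = 3*e^(t)/2 - 3/2
D^5[K](t) = 3*e^(t)/2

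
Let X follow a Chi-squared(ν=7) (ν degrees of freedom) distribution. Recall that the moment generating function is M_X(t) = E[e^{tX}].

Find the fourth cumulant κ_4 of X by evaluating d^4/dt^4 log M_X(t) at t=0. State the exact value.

M_X(t) = (1 - 2*t)^(-7/2)
K_X(t) = log M_X(t) = -7*log(1 - 2*t)/2
D^4[K](t) = 336/(16*t^4 - 32*t^3 + 24*t^2 - 8*t + 1)

κ_4 = D^4[K](0) = 336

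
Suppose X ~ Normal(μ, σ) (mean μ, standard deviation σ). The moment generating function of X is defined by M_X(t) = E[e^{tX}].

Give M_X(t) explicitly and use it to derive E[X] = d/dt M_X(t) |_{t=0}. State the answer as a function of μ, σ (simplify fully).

E[X] = dM/dt |_{t=0} = μ

M_X(t) = e^(μ*t + σ^2*t^2/2)
dM/dt = μ*e^(μ*t)*e^(σ^2*t^2/2) + σ^2*t*e^(μ*t)*e^(σ^2*t^2/2)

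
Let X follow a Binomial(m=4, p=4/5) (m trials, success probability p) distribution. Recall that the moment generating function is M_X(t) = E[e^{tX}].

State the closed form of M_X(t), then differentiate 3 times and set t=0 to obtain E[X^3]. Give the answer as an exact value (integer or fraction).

E[X^3] = M^(3)(0) = 4816/125

M_X(t) = (4*e^(t)/5 + 1/5)^4
M^(3)(t) = 16384*e^(4*t)/625 + 6912*e^(3*t)/625 + 768*e^(2*t)/625 + 16*e^(t)/625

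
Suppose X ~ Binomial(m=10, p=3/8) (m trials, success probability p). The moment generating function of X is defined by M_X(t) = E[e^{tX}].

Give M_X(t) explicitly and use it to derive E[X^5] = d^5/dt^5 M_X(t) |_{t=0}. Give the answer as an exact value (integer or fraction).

M_X(t) = (3*e^(t)/8 + 5/8)^10

E[X^5] = d^5M/dt^5 |_{t=0} = 2420475/1024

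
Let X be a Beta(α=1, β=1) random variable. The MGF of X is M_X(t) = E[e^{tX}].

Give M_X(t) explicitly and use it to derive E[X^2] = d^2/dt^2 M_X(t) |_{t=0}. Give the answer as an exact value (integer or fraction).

E[X^2] = D^2[M](0) = 1/3

M_X(t) = ₁F₁(1; 2; t)
D^2[M](t) = ₁F₁(3; 4; t)/3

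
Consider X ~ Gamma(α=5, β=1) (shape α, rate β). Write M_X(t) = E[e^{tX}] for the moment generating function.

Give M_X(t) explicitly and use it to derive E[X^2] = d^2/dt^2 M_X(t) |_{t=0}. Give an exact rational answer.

M_X(t) = (1 - t)^(-5)
M^(2)(t) = -30/(t^7 - 7*t^6 + 21*t^5 - 35*t^4 + 35*t^3 - 21*t^2 + 7*t - 1)

E[X^2] = M^(2)(0) = 30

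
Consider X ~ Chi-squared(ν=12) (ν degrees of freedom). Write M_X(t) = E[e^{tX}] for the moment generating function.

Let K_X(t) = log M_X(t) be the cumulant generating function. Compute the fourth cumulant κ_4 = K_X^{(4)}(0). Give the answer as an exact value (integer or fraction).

M_X(t) = (1 - 2*t)^(-6)
K_X(t) = log M_X(t) = -6*log(1 - 2*t)
K′(t) = -12/(2*t - 1)
K′′(t) = 24/(4*t^2 - 4*t + 1)
K′′′(t) = -96/(8*t^3 - 12*t^2 + 6*t - 1)
K′′′′(t) = 576/(16*t^4 - 32*t^3 + 24*t^2 - 8*t + 1)

κ_4 = K′′′′(0) = 576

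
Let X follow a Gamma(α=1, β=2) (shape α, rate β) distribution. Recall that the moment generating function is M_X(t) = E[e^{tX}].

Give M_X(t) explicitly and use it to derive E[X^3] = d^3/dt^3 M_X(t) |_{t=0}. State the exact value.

E[X^3] = M′′′(0) = 3/4

M_X(t) = 2/(2 - t)
M′(t) = 2/(t^2 - 4*t + 4)
M′′(t) = -4/(t^3 - 6*t^2 + 12*t - 8)
M′′′(t) = 12/(t^4 - 8*t^3 + 24*t^2 - 32*t + 16)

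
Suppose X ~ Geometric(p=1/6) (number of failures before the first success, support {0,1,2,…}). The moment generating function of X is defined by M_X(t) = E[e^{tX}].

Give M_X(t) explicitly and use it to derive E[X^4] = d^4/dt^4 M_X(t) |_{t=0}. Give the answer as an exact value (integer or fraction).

E[X^4] = D^4[M](0) = 19855

M_X(t) = 1/(6*(1 - 5*e^(t)/6))
D^4[M](t) = (-625*e^(4*t) - 8250*e^(3*t) - 9900*e^(2*t) - 1080*e^(t))/(3125*e^(5*t) - 18750*e^(4*t) + 45000*e^(3*t) - 54000*e^(2*t) + 32400*e^(t) - 7776)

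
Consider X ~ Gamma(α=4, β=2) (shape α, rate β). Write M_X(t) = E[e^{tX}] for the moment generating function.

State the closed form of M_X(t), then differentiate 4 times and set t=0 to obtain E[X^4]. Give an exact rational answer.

M_X(t) = 16/(2 - t)^4
M′(t) = -64/(t^5 - 10*t^4 + 40*t^3 - 80*t^2 + 80*t - 32)
M′′(t) = 320/(t^6 - 12*t^5 + 60*t^4 - 160*t^3 + 240*t^2 - 192*t + 64)
M′′′(t) = -1920/(t^7 - 14*t^6 + 84*t^5 - 280*t^4 + 560*t^3 - 672*t^2 + 448*t - 128)
M′′′′(t) = 13440/(t^8 - 16*t^7 + 112*t^6 - 448*t^5 + 1120*t^4 - 1792*t^3 + 1792*t^2 - 1024*t + 256)

E[X^4] = M′′′′(0) = 105/2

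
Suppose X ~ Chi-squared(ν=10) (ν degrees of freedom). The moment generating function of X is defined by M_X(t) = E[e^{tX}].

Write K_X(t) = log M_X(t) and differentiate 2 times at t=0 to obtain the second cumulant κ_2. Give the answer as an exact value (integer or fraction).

κ_2 = K′′(0) = 20

M_X(t) = (1 - 2*t)^(-5)
K_X(t) = log M_X(t) = -5*log(1 - 2*t)
K′(t) = -10/(2*t - 1)
K′′(t) = 20/(4*t^2 - 4*t + 1)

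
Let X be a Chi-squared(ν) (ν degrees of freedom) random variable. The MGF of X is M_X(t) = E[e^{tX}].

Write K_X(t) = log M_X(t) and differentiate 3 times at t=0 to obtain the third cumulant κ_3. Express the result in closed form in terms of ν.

M_X(t) = (1 - 2*t)^(-ν/2)
K_X(t) = log M_X(t) = -ν*log(1 - 2*t)/2
K^(3)(t) = -8*ν/(8*t^3 - 12*t^2 + 6*t - 1)

κ_3 = K^(3)(0) = 8*ν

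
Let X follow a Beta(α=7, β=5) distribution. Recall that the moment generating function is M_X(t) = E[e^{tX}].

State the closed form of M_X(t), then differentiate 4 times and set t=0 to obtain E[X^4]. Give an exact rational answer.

E[X^4] = D^4[M](0) = 2/13

M_X(t) = ₁F₁(7; 12; t)
D^4[M](t) = 2*₁F₁(11; 16; t)/13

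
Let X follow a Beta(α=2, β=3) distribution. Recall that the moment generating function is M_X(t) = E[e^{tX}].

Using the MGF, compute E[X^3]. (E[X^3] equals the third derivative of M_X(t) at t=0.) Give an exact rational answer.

E[X^3] = D^3[M](0) = 4/35

M_X(t) = ₁F₁(2; 5; t)
D^3[M](t) = 4*₁F₁(5; 8; t)/35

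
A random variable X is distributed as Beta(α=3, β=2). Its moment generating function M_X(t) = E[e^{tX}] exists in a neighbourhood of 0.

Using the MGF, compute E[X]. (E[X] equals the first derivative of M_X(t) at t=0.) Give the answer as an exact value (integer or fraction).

E[X] = M^(1)(0) = 3/5

M_X(t) = ₁F₁(3; 5; t)
M^(1)(t) = 3*₁F₁(4; 6; t)/5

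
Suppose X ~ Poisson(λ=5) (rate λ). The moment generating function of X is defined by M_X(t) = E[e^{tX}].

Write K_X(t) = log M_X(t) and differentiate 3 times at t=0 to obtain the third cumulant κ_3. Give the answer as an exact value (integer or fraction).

M_X(t) = e^(5*e^(t) - 5)
K_X(t) = log M_X(t) = 5*e^(t) - 5
K′(t) = 5*e^(t)
K′′(t) = 5*e^(t)
K′′′(t) = 5*e^(t)

κ_3 = K′′′(0) = 5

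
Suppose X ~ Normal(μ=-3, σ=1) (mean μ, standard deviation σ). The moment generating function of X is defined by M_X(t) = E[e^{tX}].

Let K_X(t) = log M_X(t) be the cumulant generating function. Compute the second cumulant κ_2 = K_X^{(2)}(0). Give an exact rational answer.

κ_2 = K^(2)(0) = 1

M_X(t) = e^(t^2/2 - 3*t)
K_X(t) = log M_X(t) = t^2/2 - 3*t
K^(2)(t) = 1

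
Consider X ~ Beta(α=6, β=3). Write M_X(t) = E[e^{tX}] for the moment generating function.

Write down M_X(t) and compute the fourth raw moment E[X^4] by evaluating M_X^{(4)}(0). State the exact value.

E[X^4] = M^(4)(0) = 14/55

M_X(t) = ₁F₁(6; 9; t)
M^(4)(t) = 14*₁F₁(10; 13; t)/55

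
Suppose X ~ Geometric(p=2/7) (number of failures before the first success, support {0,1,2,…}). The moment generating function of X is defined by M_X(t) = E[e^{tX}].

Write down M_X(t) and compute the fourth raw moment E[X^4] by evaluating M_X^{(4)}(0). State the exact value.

E[X^4] = d^4M/dt^4 |_{t=0} = 1590

M_X(t) = 2/(7*(1 - 5*e^(t)/7))
dM/dt = 10*e^(t)/(25*e^(2*t) - 70*e^(t) + 49)
d^2M/dt^2 = (-50*e^(2*t) - 70*e^(t))/(125*e^(3*t) - 525*e^(2*t) + 735*e^(t) - 343)
d^3M/dt^3 = (250*e^(3*t) + 1400*e^(2*t) + 490*e^(t))/(625*e^(4*t) - 3500*e^(3*t) + 7350*e^(2*t) - 6860*e^(t) + 2401)
d^4M/dt^4 = (-1250*e^(4*t) - 19250*e^(3*t) - 26950*e^(2*t) - 3430*e^(t))/(3125*e^(5*t) - 21875*e^(4*t) + 61250*e^(3*t) - 85750*e^(2*t) + 60025*e^(t) - 16807)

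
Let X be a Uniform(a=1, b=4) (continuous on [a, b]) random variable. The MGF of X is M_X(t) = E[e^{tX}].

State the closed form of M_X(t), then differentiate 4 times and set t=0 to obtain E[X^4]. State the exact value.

M_X(t) = (e^(4*t) - e^(t))/(3*t)
M^(4)(t) = (256*t^4*e^(4*t) - t^4*e^(t) - 256*t^3*e^(4*t) + 4*t^3*e^(t) + 192*t^2*e^(4*t) - 12*t^2*e^(t) - 96*t*e^(4*t) + 24*t*e^(t) + 24*e^(4*t) - 24*e^(t))/(3*t^5)

E[X^4] = M^(4)(0) = 341/5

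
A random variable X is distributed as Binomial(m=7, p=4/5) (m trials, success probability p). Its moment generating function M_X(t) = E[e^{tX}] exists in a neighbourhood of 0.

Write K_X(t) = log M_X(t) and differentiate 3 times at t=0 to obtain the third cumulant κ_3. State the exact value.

κ_3 = K′′′(0) = -84/125

M_X(t) = (4*e^(t)/5 + 1/5)^7
K_X(t) = log M_X(t) = 7*log(4*e^(t)/5 + 1/5)
K′(t) = 28*e^(t)/(4*e^(t) + 1)
K′′(t) = 28*e^(t)/(16*e^(2*t) + 8*e^(t) + 1)
K′′′(t) = (-112*e^(2*t) + 28*e^(t))/(64*e^(3*t) + 48*e^(2*t) + 12*e^(t) + 1)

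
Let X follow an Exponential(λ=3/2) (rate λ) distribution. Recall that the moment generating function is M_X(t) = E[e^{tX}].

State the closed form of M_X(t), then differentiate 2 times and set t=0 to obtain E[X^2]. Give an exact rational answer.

M_X(t) = 3/(2*(3/2 - t))
dM/dt = 6/(4*t^2 - 12*t + 9)
d^2M/dt^2 = -24/(8*t^3 - 36*t^2 + 54*t - 27)

E[X^2] = d^2M/dt^2 |_{t=0} = 8/9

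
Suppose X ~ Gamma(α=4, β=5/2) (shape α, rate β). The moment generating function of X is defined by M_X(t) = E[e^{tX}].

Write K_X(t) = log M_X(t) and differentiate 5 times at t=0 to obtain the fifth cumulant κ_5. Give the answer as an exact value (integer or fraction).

κ_5 = K^(5)(0) = 3072/3125

M_X(t) = 625/(16*(5/2 - t)^4)
K_X(t) = log M_X(t) = -4*log(5/2 - t) - 4*log(2) + 4*log(5)
K^(5)(t) = -3072/(32*t^5 - 400*t^4 + 2000*t^3 - 5000*t^2 + 6250*t - 3125)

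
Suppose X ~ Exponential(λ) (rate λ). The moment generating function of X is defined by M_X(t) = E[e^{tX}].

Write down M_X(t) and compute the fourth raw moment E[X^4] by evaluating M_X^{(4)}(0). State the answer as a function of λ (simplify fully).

M_X(t) = λ/(λ - t)
D^4[M](t) = -24*λ/(-λ^5 + 5*λ^4*t - 10*λ^3*t^2 + 10*λ^2*t^3 - 5*λ*t^4 + t^5)

E[X^4] = D^4[M](0) = 24/λ^4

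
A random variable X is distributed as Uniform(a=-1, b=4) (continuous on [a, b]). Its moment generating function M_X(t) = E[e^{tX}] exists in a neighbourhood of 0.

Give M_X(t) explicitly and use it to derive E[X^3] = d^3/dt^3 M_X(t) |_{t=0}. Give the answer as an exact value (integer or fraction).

E[X^3] = D^3[M](0) = 51/4

M_X(t) = (e^(4*t) - e^(-t))/(5*t)
D^3[M](t) = (64*t^3*e^(5*t) + t^3 - 48*t^2*e^(5*t) + 3*t^2 + 24*t*e^(5*t) + 6*t - 6*e^(5*t) + 6)*e^(-t)/(5*t^4)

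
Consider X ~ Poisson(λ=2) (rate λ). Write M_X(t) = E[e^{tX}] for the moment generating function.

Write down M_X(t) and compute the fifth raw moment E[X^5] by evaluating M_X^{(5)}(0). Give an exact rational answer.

E[X^5] = D^5[M](0) = 454

M_X(t) = e^(2*e^(t) - 2)
D^5[M](t) = (32*e^(5*t)*e^(2*e^(t)) + 160*e^(4*t)*e^(2*e^(t)) + 200*e^(3*t)*e^(2*e^(t)) + 60*e^(2*t)*e^(2*e^(t)) + 2*e^(t)*e^(2*e^(t)))*e^(-2)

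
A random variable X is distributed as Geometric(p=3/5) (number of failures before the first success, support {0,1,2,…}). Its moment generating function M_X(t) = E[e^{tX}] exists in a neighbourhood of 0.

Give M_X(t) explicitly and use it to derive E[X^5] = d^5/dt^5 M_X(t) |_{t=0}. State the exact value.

E[X^5] = d^5M/dt^5 |_{t=0} = 9854/81

M_X(t) = 3/(5*(1 - 2*e^(t)/5))
dM/dt = 6*e^(t)/(4*e^(2*t) - 20*e^(t) + 25)
d^2M/dt^2 = (-12*e^(2*t) - 30*e^(t))/(8*e^(3*t) - 60*e^(2*t) + 150*e^(t) - 125)
d^3M/dt^3 = (24*e^(3*t) + 240*e^(2*t) + 150*e^(t))/(16*e^(4*t) - 160*e^(3*t) + 600*e^(2*t) - 1000*e^(t) + 625)
d^4M/dt^4 = (-48*e^(4*t) - 1320*e^(3*t) - 3300*e^(2*t) - 750*e^(t))/(32*e^(5*t) - 400*e^(4*t) + 2000*e^(3*t) - 5000*e^(2*t) + 6250*e^(t) - 3125)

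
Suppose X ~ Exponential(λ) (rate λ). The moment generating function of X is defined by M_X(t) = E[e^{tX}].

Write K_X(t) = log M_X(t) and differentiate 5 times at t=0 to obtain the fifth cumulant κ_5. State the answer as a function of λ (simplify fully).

κ_5 = K^(5)(0) = 24/λ^5

M_X(t) = λ/(λ - t)
K_X(t) = log M_X(t) = log(λ) - log(λ - t)
K^(5)(t) = -24/(-λ^5 + 5*λ^4*t - 10*λ^3*t^2 + 10*λ^2*t^3 - 5*λ*t^4 + t^5)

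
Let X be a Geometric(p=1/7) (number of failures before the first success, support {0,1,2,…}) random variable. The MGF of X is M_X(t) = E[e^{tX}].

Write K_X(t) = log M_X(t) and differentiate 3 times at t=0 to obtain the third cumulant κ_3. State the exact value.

κ_3 = d^3K/dt^3 |_{t=0} = 546

M_X(t) = 1/(7*(1 - 6*e^(t)/7))
K_X(t) = log M_X(t) = -log(1 - 6*e^(t)/7) - log(7)
dK/dt = -6*e^(t)/(6*e^(t) - 7)
d^2K/dt^2 = 42*e^(t)/(36*e^(2*t) - 84*e^(t) + 49)
d^3K/dt^3 = (-252*e^(2*t) - 294*e^(t))/(216*e^(3*t) - 756*e^(2*t) + 882*e^(t) - 343)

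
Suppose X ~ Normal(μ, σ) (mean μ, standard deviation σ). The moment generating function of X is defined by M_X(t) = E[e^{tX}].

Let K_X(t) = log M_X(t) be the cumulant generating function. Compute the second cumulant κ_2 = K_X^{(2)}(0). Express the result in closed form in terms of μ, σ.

M_X(t) = e^(μ*t + σ^2*t^2/2)
K_X(t) = log M_X(t) = μ*t + σ^2*t^2/2
D^2[K](t) = σ^2

κ_2 = D^2[K](0) = σ^2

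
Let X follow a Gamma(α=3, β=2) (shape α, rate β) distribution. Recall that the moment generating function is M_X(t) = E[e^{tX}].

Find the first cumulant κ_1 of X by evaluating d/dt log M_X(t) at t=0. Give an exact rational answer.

M_X(t) = 8/(2 - t)^3
K_X(t) = log M_X(t) = -3*log(2 - t) + 3*log(2)
K^(1)(t) = -3/(t - 2)

κ_1 = K^(1)(0) = 3/2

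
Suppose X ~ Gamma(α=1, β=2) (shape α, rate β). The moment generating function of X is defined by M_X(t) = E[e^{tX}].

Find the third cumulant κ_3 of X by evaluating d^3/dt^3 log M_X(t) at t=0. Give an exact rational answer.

κ_3 = D^3[K](0) = 1/4

M_X(t) = 2/(2 - t)
K_X(t) = log M_X(t) = -log(2 - t) + log(2)
D^3[K](t) = -2/(t^3 - 6*t^2 + 12*t - 8)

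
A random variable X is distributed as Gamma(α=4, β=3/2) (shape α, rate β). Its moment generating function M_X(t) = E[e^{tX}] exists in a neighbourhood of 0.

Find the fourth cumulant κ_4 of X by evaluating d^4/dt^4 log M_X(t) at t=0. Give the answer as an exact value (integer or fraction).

κ_4 = d^4K/dt^4 |_{t=0} = 128/27

M_X(t) = 81/(16*(3/2 - t)^4)
K_X(t) = log M_X(t) = -4*log(3/2 - t) - 4*log(2) + 4*log(3)
dK/dt = -8/(2*t - 3)
d^2K/dt^2 = 16/(4*t^2 - 12*t + 9)
d^3K/dt^3 = -64/(8*t^3 - 36*t^2 + 54*t - 27)
d^4K/dt^4 = 384/(16*t^4 - 96*t^3 + 216*t^2 - 216*t + 81)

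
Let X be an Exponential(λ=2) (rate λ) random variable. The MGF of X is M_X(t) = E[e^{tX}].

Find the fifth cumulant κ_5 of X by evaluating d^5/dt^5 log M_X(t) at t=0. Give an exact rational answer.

κ_5 = K′′′′′(0) = 3/4

M_X(t) = 2/(2 - t)
K_X(t) = log M_X(t) = -log(2 - t) + log(2)
K′(t) = -1/(t - 2)
K′′(t) = 1/(t^2 - 4*t + 4)
K′′′(t) = -2/(t^3 - 6*t^2 + 12*t - 8)
K′′′′(t) = 6/(t^4 - 8*t^3 + 24*t^2 - 32*t + 16)
K′′′′′(t) = -24/(t^5 - 10*t^4 + 40*t^3 - 80*t^2 + 80*t - 32)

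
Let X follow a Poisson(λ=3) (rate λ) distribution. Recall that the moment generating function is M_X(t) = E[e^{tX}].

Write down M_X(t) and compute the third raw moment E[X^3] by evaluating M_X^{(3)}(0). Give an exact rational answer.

E[X^3] = M^(3)(0) = 57

M_X(t) = e^(3*e^(t) - 3)
M^(3)(t) = (27*e^(3*t)*e^(3*e^(t)) + 27*e^(2*t)*e^(3*e^(t)) + 3*e^(t)*e^(3*e^(t)))*e^(-3)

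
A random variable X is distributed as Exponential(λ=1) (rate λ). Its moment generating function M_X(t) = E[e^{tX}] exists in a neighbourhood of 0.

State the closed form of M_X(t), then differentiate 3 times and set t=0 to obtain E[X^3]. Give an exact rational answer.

E[X^3] = M^(3)(0) = 6

M_X(t) = 1/(1 - t)
M^(3)(t) = 6/(t^4 - 4*t^3 + 6*t^2 - 4*t + 1)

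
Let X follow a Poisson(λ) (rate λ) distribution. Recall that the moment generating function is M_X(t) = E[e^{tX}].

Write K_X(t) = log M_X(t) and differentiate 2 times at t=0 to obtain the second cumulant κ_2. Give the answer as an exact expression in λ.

M_X(t) = e^(λ*(e^(t) - 1))
K_X(t) = log M_X(t) = λ*(e^(t) - 1)
K^(2)(t) = λ*e^(t)

κ_2 = K^(2)(0) = λ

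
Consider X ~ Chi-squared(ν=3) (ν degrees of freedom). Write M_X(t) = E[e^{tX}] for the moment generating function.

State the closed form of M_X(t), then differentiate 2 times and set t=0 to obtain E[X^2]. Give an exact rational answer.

E[X^2] = M′′(0) = 15

M_X(t) = (1 - 2*t)^(-3/2)
M′(t) = 3/(4*t^2*√(1 - 2*t) - 4*t*√(1 - 2*t) + √(1 - 2*t))
M′′(t) = -15/(8*t^3*√(1 - 2*t) - 12*t^2*√(1 - 2*t) + 6*t*√(1 - 2*t) - √(1 - 2*t))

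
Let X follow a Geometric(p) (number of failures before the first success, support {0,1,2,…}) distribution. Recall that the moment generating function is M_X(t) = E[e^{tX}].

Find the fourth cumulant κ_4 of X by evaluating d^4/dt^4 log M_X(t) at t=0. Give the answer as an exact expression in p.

κ_4 = D^4[K](0) = (-p^3 + 7*p^2 - 12*p + 6)/p^4

M_X(t) = p/(-(1 - p)*e^(t) + 1)
K_X(t) = log M_X(t) = log(p) - log(-(1 - p)*e^(t) + 1)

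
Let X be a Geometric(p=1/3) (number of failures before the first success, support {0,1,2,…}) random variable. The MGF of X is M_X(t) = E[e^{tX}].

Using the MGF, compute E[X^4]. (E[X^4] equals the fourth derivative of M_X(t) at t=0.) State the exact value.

E[X^4] = D^4[M](0) = 730

M_X(t) = 1/(3*(1 - 2*e^(t)/3))
D^4[M](t) = (-16*e^(4*t) - 264*e^(3*t) - 396*e^(2*t) - 54*e^(t))/(32*e^(5*t) - 240*e^(4*t) + 720*e^(3*t) - 1080*e^(2*t) + 810*e^(t) - 243)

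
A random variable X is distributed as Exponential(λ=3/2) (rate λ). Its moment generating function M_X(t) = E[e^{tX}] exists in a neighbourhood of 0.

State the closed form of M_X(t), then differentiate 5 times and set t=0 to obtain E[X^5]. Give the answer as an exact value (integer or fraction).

E[X^5] = D^5[M](0) = 1280/81

M_X(t) = 3/(2*(3/2 - t))
D^5[M](t) = 11520/(64*t^6 - 576*t^5 + 2160*t^4 - 4320*t^3 + 4860*t^2 - 2916*t + 729)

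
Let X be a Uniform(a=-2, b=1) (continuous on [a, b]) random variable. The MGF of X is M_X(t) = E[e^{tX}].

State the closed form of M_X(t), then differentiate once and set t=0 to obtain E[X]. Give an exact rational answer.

M_X(t) = (e^(t) - e^(-2*t))/(3*t)
D[M](t) = (t*e^(3*t) + 2*t - e^(3*t) + 1)*e^(-2*t)/(3*t^2)

E[X] = D[M](0) = -1/2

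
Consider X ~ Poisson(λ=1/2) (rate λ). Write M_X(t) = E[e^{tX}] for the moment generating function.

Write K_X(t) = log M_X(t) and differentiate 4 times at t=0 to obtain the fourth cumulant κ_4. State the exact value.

M_X(t) = e^(e^(t)/2 - 1/2)
K_X(t) = log M_X(t) = e^(t)/2 - 1/2
D^4[K](t) = e^(t)/2

κ_4 = D^4[K](0) = 1/2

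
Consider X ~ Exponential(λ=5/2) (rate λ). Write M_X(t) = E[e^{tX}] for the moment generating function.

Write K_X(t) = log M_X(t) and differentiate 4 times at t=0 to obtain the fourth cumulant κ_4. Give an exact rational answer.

κ_4 = d^4K/dt^4 |_{t=0} = 96/625

M_X(t) = 5/(2*(5/2 - t))
K_X(t) = log M_X(t) = -log(5/2 - t) - log(2) + log(5)
dK/dt = -2/(2*t - 5)
d^2K/dt^2 = 4/(4*t^2 - 20*t + 25)
d^3K/dt^3 = -16/(8*t^3 - 60*t^2 + 150*t - 125)
d^4K/dt^4 = 96/(16*t^4 - 160*t^3 + 600*t^2 - 1000*t + 625)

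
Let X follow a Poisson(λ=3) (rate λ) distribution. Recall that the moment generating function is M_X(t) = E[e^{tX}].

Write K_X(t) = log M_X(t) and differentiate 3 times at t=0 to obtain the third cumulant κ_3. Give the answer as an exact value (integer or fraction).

κ_3 = K′′′(0) = 3

M_X(t) = e^(3*e^(t) - 3)
K_X(t) = log M_X(t) = 3*e^(t) - 3
K′(t) = 3*e^(t)
K′′(t) = 3*e^(t)
K′′′(t) = 3*e^(t)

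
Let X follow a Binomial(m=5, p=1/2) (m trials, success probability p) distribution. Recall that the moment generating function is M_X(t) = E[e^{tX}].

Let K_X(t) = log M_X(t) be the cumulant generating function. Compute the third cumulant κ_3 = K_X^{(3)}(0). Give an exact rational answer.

M_X(t) = (e^(t)/2 + 1/2)^5
K_X(t) = log M_X(t) = 5*log(e^(t)/2 + 1/2)
D^3[K](t) = (-5*e^(2*t) + 5*e^(t))/(e^(3*t) + 3*e^(2*t) + 3*e^(t) + 1)

κ_3 = D^3[K](0) = 0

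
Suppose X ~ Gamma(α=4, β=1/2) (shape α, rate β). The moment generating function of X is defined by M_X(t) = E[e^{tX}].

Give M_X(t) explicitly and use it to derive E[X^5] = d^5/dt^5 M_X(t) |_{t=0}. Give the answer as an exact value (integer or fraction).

E[X^5] = M′′′′′(0) = 215040

M_X(t) = 1/(16*(1/2 - t)^4)
M′(t) = -8/(32*t^5 - 80*t^4 + 80*t^3 - 40*t^2 + 10*t - 1)
M′′(t) = 80/(64*t^6 - 192*t^5 + 240*t^4 - 160*t^3 + 60*t^2 - 12*t + 1)
M′′′(t) = -960/(128*t^7 - 448*t^6 + 672*t^5 - 560*t^4 + 280*t^3 - 84*t^2 + 14*t - 1)
M′′′′(t) = 13440/(256*t^8 - 1024*t^7 + 1792*t^6 - 1792*t^5 + 1120*t^4 - 448*t^3 + 112*t^2 - 16*t + 1)
M′′′′′(t) = -215040/(512*t^9 - 2304*t^8 + 4608*t^7 - 5376*t^6 + 4032*t^5 - 2016*t^4 + 672*t^3 - 144*t^2 + 18*t - 1)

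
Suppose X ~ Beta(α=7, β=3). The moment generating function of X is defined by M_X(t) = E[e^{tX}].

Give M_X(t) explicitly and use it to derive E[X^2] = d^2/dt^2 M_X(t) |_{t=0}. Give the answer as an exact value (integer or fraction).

E[X^2] = M^(2)(0) = 28/55

M_X(t) = ₁F₁(7; 10; t)
M^(2)(t) = 28*₁F₁(9; 12; t)/55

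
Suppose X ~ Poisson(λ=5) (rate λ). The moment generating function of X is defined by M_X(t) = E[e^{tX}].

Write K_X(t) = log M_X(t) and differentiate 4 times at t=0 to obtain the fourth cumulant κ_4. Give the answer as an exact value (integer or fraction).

κ_4 = K^(4)(0) = 5

M_X(t) = e^(5*e^(t) - 5)
K_X(t) = log M_X(t) = 5*e^(t) - 5
K^(4)(t) = 5*e^(t)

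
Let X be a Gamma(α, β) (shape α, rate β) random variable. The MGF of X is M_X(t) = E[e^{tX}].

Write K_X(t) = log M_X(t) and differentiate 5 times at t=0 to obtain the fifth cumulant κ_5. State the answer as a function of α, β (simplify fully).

κ_5 = D^5[K](0) = 24*α/β^5

M_X(t) = (β/(β - t))^α
K_X(t) = log M_X(t) = α*(log(β) - log(β - t))
D^5[K](t) = -24*α/(-β^5 + 5*β^4*t - 10*β^3*t^2 + 10*β^2*t^3 - 5*β*t^4 + t^5)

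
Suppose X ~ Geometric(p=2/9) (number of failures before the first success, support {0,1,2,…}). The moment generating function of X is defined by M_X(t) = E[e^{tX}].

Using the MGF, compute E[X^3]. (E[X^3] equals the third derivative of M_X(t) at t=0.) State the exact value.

M_X(t) = 2/(9*(1 - 7*e^(t)/9))
M′(t) = 14*e^(t)/(49*e^(2*t) - 126*e^(t) + 81)
M′′(t) = (-98*e^(2*t) - 126*e^(t))/(343*e^(3*t) - 1323*e^(2*t) + 1701*e^(t) - 729)
M′′′(t) = (686*e^(3*t) + 3528*e^(2*t) + 1134*e^(t))/(2401*e^(4*t) - 12348*e^(3*t) + 23814*e^(2*t) - 20412*e^(t) + 6561)

E[X^3] = M′′′(0) = 1337/4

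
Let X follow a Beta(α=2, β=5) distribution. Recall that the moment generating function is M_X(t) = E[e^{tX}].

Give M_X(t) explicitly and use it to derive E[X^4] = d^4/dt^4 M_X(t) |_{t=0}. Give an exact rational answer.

E[X^4] = D^4[M](0) = 1/42

M_X(t) = ₁F₁(2; 7; t)
D^4[M](t) = ₁F₁(6; 11; t)/42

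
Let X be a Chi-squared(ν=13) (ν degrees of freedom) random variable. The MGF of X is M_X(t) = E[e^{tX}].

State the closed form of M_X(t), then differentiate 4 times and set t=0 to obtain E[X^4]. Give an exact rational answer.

M_X(t) = (1 - 2*t)^(-13/2)
M′(t) = -13/(128*t^7*√(1 - 2*t) - 448*t^6*√(1 - 2*t) + 672*t^5*√(1 - 2*t) - 560*t^4*√(1 - 2*t) + 280*t^3*√(1 - 2*t) - 84*t^2*√(1 - 2*t) + 14*t*√(1 - 2*t) - √(1 - 2*t))

E[X^4] = M′′′′(0) = 62985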